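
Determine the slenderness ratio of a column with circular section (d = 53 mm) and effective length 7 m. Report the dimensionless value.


Radius of gyration r = d / 4 = 53 / 4 = 13.25 mm
L_eff = 7000.0 mm
Slenderness ratio = L / r = 7000.0 / 13.25 = 528.3 (dimensionless)

528.3 (dimensionless)


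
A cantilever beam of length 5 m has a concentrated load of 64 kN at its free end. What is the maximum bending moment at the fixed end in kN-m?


For a cantilever with a point load at the free end:
M_max = P * L = 64 * 5 = 320 kN-m

320 kN-m


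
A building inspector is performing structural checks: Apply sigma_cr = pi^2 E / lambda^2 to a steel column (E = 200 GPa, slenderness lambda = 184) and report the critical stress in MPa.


sigma_cr = pi^2 * E / lambda^2
= 9.8696 * 200000.0 / 184^2
= 9.8696 * 200000.0 / 33856
= 58.3034 MPa

58.3034 MPa


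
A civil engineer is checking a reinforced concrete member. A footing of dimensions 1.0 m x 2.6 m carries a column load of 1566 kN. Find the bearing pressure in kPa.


A = 1.0 * 2.6 = 2.6 m^2
q = P / A = 1566 / 2.6
= 602.3077 kPa

602.3077 kPa


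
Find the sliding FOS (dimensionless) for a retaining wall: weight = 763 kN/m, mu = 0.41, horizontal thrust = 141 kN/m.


Resisting force = mu * W = 0.41 * 763 = 312.83 kN/m
FOS = Resisting / Driving = 312.83 / 141
= 2.2187 (dimensionless)

2.2187 (dimensionless)


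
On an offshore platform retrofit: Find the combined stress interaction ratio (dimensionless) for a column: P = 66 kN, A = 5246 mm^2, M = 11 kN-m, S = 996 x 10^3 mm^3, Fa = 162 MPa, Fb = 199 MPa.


f_a = P / A = 66000.0 / 5246 = 12.581 MPa
f_b = M / S = 11000000.0 / 996000.0 = 11.0442 MPa
Ratio = f_a / Fa + f_b / Fb
= 12.581 / 162 + 11.0442 / 199
= 0.1332 (dimensionless)

0.1332 (dimensionless)


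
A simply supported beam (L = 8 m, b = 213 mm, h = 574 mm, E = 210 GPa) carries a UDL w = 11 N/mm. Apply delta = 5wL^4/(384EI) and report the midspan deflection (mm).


I = 213 * 574^3 / 12 = 3356866226.0 mm^4
L = 8000.0 mm, w = 11 N/mm, E = 210000.0 MPa
delta = 5 * w * L^4 / (384 * E * I)
= 5 * 11 * 8000.0^4 / (384 * 210000.0 * 3356866226.0)
= 0.8322 mm

0.8322 mm


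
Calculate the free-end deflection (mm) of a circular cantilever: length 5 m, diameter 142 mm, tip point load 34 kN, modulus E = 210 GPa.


I = pi * d^4 / 64 = pi * 142^4 / 64 = 19958287.59 mm^4
L = 5000.0 mm, P = 34000.0 N, E = 210000.0 MPa
delta = P * L^3 / (3 * E * I)
= 34000.0 * 5000.0^3 / (3 * 210000.0 * 19958287.59)
= 338.0065 mm

338.0065 mm


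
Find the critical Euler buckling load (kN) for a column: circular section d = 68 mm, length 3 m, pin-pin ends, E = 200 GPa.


I = pi * d^4 / 64 = 1049555.84 mm^4
L = 3000.0 mm
P_cr = pi^2 * E * I / L^2
= 9.8696 * 200000.0 * 1049555.84 / 3000.0^2
= 230193.35 N = 230.1934 kN

230.1934 kN


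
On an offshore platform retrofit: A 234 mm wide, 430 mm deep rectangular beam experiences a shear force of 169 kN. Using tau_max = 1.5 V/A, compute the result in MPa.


A = b * h = 234 * 430 = 100620 mm^2
V = 169 kN = 169000.0 N
tau_max = 1.5 * V / A = 1.5 * 169000.0 / 100620
= 2.5194 MPa

2.5194 MPa


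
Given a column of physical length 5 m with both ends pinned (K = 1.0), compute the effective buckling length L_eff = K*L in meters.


L_eff = K * L
= 1.0 * 5
= 5.0 m

5.0 m


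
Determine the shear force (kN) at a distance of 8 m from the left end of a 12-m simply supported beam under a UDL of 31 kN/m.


R_A = w * L / 2 = 31 * 12 / 2 = 186.0 kN
V(x) = R_A - w * x = 186.0 - 31 * 8
= -62.0 kN

-62.0 kN


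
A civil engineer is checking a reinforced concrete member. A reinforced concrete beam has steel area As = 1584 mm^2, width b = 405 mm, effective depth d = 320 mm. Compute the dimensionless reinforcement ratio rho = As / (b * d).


rho = As / (b * d)
= 1584 / (405 * 320)
= 1584 / 129600
= 0.012222 (dimensionless)

0.012222 (dimensionless)


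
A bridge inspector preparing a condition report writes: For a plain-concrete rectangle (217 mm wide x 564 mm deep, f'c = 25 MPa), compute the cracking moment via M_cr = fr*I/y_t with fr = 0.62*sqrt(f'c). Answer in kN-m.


fr = 0.62 * sqrt(25) = 0.62 * 5.0 = 3.1 MPa
I = 217 * 564^3 / 12 = 3244261104.0 mm^4
y_t = 282.0 mm
M_cr = fr * I / y_t = 3.1 * 3244261104.0 / 282.0 N-mm
= 35.6639 kN-m

35.6639 kN-m


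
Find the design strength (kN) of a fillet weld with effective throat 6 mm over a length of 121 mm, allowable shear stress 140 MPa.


Strength = throat * length * allowable stress
= 6 * 121 * 140 N
= 101640 N
= 101.64 kN

101.64 kN


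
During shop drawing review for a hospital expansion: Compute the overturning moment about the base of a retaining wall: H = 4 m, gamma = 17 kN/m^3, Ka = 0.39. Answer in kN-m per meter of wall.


Pa = 0.5 * Ka * gamma * H^2
= 0.5 * 0.39 * 17 * 4^2
= 53.04 kN/m
Arm = H / 3 = 4 / 3 = 1.3333 m
Mo = Pa * arm = Pa * H / 3 = 53.04 * 4 / 3 = 70.72 kN-m/m

70.72 kN-m/m


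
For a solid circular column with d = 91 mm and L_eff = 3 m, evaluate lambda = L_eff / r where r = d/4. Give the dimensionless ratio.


Radius of gyration r = d / 4 = 91 / 4 = 22.75 mm
L_eff = 3000.0 mm
Slenderness ratio = L / r = 3000.0 / 22.75 = 131.87 (dimensionless)

131.87 (dimensionless)


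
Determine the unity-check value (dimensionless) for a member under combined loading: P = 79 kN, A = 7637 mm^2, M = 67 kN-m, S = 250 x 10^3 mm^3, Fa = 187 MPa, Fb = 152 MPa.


f_a = P / A = 79000.0 / 7637 = 10.3444 MPa
f_b = M / S = 67000000.0 / 250000.0 = 268.0 MPa
Ratio = f_a / Fa + f_b / Fb
= 10.3444 / 187 + 268.0 / 152
= 1.8185 (dimensionless)

1.8185 (dimensionless)


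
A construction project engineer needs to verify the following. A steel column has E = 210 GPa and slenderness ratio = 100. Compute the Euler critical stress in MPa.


sigma_cr = pi^2 * E / lambda^2
= 9.8696 * 210000.0 / 100^2
= 9.8696 * 210000.0 / 10000
= 207.2617 MPa

207.2617 MPa


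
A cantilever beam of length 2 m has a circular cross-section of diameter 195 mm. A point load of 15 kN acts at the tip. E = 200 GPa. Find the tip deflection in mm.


I = pi * d^4 / 64 = pi * 195^4 / 64 = 70975480.96 mm^4
L = 2000.0 mm, P = 15000.0 N, E = 200000.0 MPa
delta = P * L^3 / (3 * E * I)
= 15000.0 * 2000.0^3 / (3 * 200000.0 * 70975480.96)
= 2.8179 mm

2.8179 mm


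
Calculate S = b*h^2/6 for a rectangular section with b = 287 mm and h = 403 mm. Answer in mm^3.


S = b * h^2 / 6
= 287 * 403^2 / 6
= 287 * 162409 / 6
= 7768563.83 mm^3

7768563.83 mm^3


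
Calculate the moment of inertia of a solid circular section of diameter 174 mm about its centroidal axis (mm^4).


r = d / 2 = 174 / 2 = 87.0 mm
I = pi * r^4 / 4 = pi * 87.0^4 / 4
= 44995273.07 mm^4

44995273.07 mm^4


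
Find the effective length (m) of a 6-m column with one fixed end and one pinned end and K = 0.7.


L_eff = K * L
= 0.7 * 6
= 4.2 m

4.2 m


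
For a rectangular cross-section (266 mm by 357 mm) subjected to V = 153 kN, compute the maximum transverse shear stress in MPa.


A = b * h = 266 * 357 = 94962 mm^2
V = 153 kN = 153000.0 N
tau_max = 1.5 * V / A = 1.5 * 153000.0 / 94962
= 2.4168 MPa

2.4168 MPa


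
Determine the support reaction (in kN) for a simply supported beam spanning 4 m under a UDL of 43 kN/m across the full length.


Total load = w * L = 43 * 4 = 172 kN
By symmetry, each reaction R = total / 2 = 172 / 2 = 86.0 kN

86.0 kN


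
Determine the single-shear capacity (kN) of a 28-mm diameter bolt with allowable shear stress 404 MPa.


A = pi * d^2 / 4 = pi * 28^2 / 4 = 615.7522 mm^2
V = f_v * A / 1000 = 404 * 615.7522 / 1000
= 248.7639 kN

248.7639 kN


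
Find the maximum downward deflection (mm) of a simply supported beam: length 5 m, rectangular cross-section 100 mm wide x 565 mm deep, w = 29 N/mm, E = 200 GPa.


I = 100 * 565^3 / 12 = 1503017708.33 mm^4
L = 5000.0 mm, w = 29 N/mm, E = 200000.0 MPa
delta = 5 * w * L^4 / (384 * E * I)
= 5 * 29 * 5000.0^4 / (384 * 200000.0 * 1503017708.33)
= 0.7851 mm

0.7851 mm


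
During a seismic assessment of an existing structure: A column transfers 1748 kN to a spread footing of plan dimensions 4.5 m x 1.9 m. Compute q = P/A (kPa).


A = 4.5 * 1.9 = 8.55 m^2
q = P / A = 1748 / 8.55
= 204.4444 kPa

204.4444 kPa


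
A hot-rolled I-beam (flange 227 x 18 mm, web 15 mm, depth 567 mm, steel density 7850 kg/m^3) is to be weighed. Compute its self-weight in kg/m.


A_flanges = 2 * 227 * 18 = 8172 mm^2
A_web = (567 - 2 * 18) * 15 = 7965 mm^2
A_total = 8172 + 7965 = 16137 mm^2 = 0.016137 m^2
Weight = rho * A = 7850 * 0.016137 = 126.6754 kg/m

126.6754 kg/m


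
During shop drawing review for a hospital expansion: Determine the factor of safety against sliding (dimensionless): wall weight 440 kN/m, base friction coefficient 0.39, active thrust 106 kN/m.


Resisting force = mu * W = 0.39 * 440 = 171.6 kN/m
FOS = Resisting / Driving = 171.6 / 106
= 1.6189 (dimensionless)

1.6189 (dimensionless)


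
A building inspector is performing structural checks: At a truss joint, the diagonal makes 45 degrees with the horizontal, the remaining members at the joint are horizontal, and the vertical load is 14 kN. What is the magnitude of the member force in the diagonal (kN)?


At the joint, only the diagonal has a vertical component, so vertical equilibrium gives:
F * sin(45) = 14
F = 14 / sin(45)
= 14 / 0.707107
= 19.8 kN

19.8 kN


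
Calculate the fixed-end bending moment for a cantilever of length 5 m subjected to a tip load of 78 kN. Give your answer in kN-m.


For a cantilever with a point load at the free end:
M_max = P * L = 78 * 5 = 390 kN-m

390 kN-m


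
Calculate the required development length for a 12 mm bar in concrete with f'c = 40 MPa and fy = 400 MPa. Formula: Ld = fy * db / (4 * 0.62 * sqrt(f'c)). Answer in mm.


Ld = (fy * db) / (4 * 0.62 * sqrt(f'c))
= (400 * 12) / (4 * 0.62 * sqrt(40))
= 4800 / 15.6849
= 306.03 mm

306.03 mm


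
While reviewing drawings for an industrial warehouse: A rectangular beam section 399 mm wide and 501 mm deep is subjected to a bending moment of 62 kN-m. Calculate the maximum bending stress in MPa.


I = b * h^3 / 12 = 399 * 501^3 / 12 = 4181237408.25 mm^4
y = h / 2 = 501 / 2 = 250.5 mm
M = 62 kN-m = 62000000.0 N-mm
sigma = M * y / I = 62000000.0 * 250.5 / 4181237408.25
= 3.71 MPa

3.71 MPa


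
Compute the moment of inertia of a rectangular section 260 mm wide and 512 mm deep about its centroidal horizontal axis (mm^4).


I = b * h^3 / 12
= 260 * 512^3 / 12
= 260 * 134217728 / 12
= 2908050773.33 mm^4

2908050773.33 mm^4


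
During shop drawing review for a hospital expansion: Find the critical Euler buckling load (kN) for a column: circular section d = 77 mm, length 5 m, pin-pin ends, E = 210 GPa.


I = pi * d^4 / 64 = 1725570.86 mm^4
L = 5000.0 mm
P_cr = pi^2 * E * I / L^2
= 9.8696 * 210000.0 * 1725570.86 / 5000.0^2
= 143057.9 N = 143.0579 kN

143.0579 kN


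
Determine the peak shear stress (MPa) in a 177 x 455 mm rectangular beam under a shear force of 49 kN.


A = b * h = 177 * 455 = 80535 mm^2
V = 49 kN = 49000.0 N
tau_max = 1.5 * V / A = 1.5 * 49000.0 / 80535
= 0.9126 MPa

0.9126 MPa


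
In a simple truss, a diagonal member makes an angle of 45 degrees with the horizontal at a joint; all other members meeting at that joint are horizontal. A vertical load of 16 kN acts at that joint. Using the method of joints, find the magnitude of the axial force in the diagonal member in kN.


At the joint, only the diagonal has a vertical component, so vertical equilibrium gives:
F * sin(45) = 16
F = 16 / sin(45)
= 16 / 0.707107
= 22.63 kN

22.63 kN


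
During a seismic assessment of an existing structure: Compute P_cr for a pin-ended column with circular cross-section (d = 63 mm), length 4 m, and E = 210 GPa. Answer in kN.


I = pi * d^4 / 64 = 773271.66 mm^4
L = 4000.0 mm
P_cr = pi^2 * E * I / L^2
= 9.8696 * 210000.0 * 773271.66 / 4000.0^2
= 100168.5 N = 100.1685 kN

100.1685 kN


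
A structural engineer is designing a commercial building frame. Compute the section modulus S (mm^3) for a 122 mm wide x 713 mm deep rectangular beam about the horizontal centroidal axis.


S = b * h^2 / 6
= 122 * 713^2 / 6
= 122 * 508369 / 6
= 10336836.33 mm^3

10336836.33 mm^3


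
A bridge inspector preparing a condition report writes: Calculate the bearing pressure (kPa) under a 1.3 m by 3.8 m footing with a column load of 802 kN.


A = 1.3 * 3.8 = 4.94 m^2
q = P / A = 802 / 4.94
= 162.3482 kPa

162.3482 kPa


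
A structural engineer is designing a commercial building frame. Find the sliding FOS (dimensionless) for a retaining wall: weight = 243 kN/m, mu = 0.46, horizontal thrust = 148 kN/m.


Resisting force = mu * W = 0.46 * 243 = 111.78 kN/m
FOS = Resisting / Driving = 111.78 / 148
= 0.7553 (dimensionless)

0.7553 (dimensionless)


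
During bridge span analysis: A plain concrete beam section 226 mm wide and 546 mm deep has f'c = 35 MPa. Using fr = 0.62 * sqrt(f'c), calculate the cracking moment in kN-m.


fr = 0.62 * sqrt(35) = 0.62 * 5.9161 = 3.668 MPa
I = 226 * 546^3 / 12 = 3065526828.0 mm^4
y_t = 273.0 mm
M_cr = fr * I / y_t = 3.668 * 3065526828.0 / 273.0 N-mm
= 41.1878 kN-m

41.1878 kN-m


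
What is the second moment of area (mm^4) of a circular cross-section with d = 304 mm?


r = d / 2 = 304 / 2 = 152.0 mm
I = pi * r^4 / 4 = pi * 152.0^4 / 4
= 419241468.12 mm^4

419241468.12 mm^4


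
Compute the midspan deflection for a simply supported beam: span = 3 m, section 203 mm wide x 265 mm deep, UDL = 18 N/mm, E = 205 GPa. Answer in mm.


I = 203 * 265^3 / 12 = 314812822.92 mm^4
L = 3000.0 mm, w = 18 N/mm, E = 205000.0 MPa
delta = 5 * w * L^4 / (384 * E * I)
= 5 * 18 * 3000.0^4 / (384 * 205000.0 * 314812822.92)
= 0.2942 mm

0.2942 mm


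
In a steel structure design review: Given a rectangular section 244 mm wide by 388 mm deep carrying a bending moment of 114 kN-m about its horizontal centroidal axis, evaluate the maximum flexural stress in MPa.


I = b * h^3 / 12 = 244 * 388^3 / 12 = 1187691797.33 mm^4
y = h / 2 = 388 / 2 = 194.0 mm
M = 114 kN-m = 114000000.0 N-mm
sigma = M * y / I = 114000000.0 * 194.0 / 1187691797.33
= 18.62 MPa

18.62 MPa


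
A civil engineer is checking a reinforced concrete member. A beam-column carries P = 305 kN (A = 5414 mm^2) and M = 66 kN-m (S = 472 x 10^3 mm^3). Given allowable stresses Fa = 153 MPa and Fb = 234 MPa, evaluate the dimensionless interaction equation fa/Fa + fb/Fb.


f_a = P / A = 305000.0 / 5414 = 56.3354 MPa
f_b = M / S = 66000000.0 / 472000.0 = 139.8305 MPa
Ratio = f_a / Fa + f_b / Fb
= 56.3354 / 153 + 139.8305 / 234
= 0.9658 (dimensionless)

0.9658 (dimensionless)


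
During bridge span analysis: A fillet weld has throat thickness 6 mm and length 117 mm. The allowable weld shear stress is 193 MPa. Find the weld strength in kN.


Strength = throat * length * allowable stress
= 6 * 117 * 193 N
= 135486 N
= 135.49 kN

135.49 kN


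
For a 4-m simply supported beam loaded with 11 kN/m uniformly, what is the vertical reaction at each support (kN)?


Total load = w * L = 11 * 4 = 44 kN
By symmetry, each reaction R = total / 2 = 44 / 2 = 22.0 kN

22.0 kN


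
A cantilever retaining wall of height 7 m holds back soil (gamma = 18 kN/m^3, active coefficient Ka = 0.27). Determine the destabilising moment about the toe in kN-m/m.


Pa = 0.5 * Ka * gamma * H^2
= 0.5 * 0.27 * 18 * 7^2
= 119.07 kN/m
Arm = H / 3 = 7 / 3 = 2.3333 m
Mo = Pa * arm = Pa * H / 3 = 119.07 * 7 / 3 = 277.83 kN-m/m

277.83 kN-m/m


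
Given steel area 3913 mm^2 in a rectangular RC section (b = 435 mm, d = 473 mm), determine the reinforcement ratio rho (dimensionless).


rho = As / (b * d)
= 3913 / (435 * 473)
= 3913 / 205755
= 0.019018 (dimensionless)

0.019018 (dimensionless)


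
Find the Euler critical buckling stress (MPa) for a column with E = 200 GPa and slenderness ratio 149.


sigma_cr = pi^2 * E / lambda^2
= 9.8696 * 200000.0 / 149^2
= 9.8696 * 200000.0 / 22201
= 88.9113 MPa

88.9113 MPa


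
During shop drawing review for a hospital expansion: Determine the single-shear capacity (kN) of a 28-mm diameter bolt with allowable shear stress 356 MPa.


A = pi * d^2 / 4 = pi * 28^2 / 4 = 615.7522 mm^2
V = f_v * A / 1000 = 356 * 615.7522 / 1000
= 219.2078 kN

219.2078 kN


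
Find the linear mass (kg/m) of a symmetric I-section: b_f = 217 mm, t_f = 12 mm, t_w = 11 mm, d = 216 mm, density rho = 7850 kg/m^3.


A_flanges = 2 * 217 * 12 = 5208 mm^2
A_web = (216 - 2 * 12) * 11 = 2112 mm^2
A_total = 5208 + 2112 = 7320 mm^2 = 0.007320 m^2
Weight = rho * A = 7850 * 0.007320 = 57.462 kg/m

57.462 kg/m


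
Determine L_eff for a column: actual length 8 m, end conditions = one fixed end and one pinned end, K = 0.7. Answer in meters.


L_eff = K * L
= 0.7 * 8
= 5.6 m

5.6 m


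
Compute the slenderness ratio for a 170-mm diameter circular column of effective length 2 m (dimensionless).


Radius of gyration r = d / 4 = 170 / 4 = 42.5 mm
L_eff = 2000.0 mm
Slenderness ratio = L / r = 2000.0 / 42.5 = 47.06 (dimensionless)

47.06 (dimensionless)


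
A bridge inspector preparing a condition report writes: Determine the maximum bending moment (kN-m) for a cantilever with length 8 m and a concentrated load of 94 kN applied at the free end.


For a cantilever with a point load at the free end:
M_max = P * L = 94 * 8 = 752 kN-m

752 kN-m


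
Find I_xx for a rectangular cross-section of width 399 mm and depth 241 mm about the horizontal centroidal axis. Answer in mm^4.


I = b * h^3 / 12
= 399 * 241^3 / 12
= 399 * 13997521 / 12
= 465417573.25 mm^4

465417573.25 mm^4


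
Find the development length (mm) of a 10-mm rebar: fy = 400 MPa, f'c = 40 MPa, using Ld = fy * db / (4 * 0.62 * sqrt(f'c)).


Ld = (fy * db) / (4 * 0.62 * sqrt(f'c))
= (400 * 10) / (4 * 0.62 * sqrt(40))
= 4000 / 15.6849
= 255.02 mm

255.02 mm


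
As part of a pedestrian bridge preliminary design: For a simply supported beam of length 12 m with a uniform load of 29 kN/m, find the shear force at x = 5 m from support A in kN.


R_A = w * L / 2 = 29 * 12 / 2 = 174.0 kN
V(x) = R_A - w * x = 174.0 - 29 * 5
= 29.0 kN

29.0 kN


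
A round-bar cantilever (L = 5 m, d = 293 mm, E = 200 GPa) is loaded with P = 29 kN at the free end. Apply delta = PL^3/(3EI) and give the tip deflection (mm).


I = pi * d^4 / 64 = pi * 293^4 / 64 = 361776522.7 mm^4
L = 5000.0 mm, P = 29000.0 N, E = 200000.0 MPa
delta = P * L^3 / (3 * E * I)
= 29000.0 * 5000.0^3 / (3 * 200000.0 * 361776522.7)
= 16.7 mm

16.7 mm


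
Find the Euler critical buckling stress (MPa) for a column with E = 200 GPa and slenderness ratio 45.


sigma_cr = pi^2 * E / lambda^2
= 9.8696 * 200000.0 / 45^2
= 9.8696 * 200000.0 / 2025
= 974.7757 MPa

974.7757 MPa


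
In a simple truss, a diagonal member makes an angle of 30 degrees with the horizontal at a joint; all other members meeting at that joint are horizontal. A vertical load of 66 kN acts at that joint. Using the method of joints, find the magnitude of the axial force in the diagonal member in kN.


At the joint, only the diagonal has a vertical component, so vertical equilibrium gives:
F * sin(30) = 66
F = 66 / sin(30)
= 66 / 0.5
= 132.0 kN

132.0 kN


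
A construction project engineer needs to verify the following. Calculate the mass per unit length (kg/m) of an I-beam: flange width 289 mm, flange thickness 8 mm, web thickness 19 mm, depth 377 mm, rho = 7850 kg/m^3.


A_flanges = 2 * 289 * 8 = 4624 mm^2
A_web = (377 - 2 * 8) * 19 = 6859 mm^2
A_total = 4624 + 6859 = 11483 mm^2 = 0.011483 m^2
Weight = rho * A = 7850 * 0.011483 = 90.1415 kg/m

90.1415 kg/m


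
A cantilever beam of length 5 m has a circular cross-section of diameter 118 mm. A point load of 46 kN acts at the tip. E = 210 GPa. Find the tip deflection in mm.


I = pi * d^4 / 64 = pi * 118^4 / 64 = 9516953.07 mm^4
L = 5000.0 mm, P = 46000.0 N, E = 210000.0 MPa
delta = P * L^3 / (3 * E * I)
= 46000.0 * 5000.0^3 / (3 * 210000.0 * 9516953.07)
= 959.0238 mm

959.0238 mm


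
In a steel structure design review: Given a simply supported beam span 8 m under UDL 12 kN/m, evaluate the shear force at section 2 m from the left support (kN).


R_A = w * L / 2 = 12 * 8 / 2 = 48.0 kN
V(x) = R_A - w * x = 48.0 - 12 * 2
= 24.0 kN

24.0 kN


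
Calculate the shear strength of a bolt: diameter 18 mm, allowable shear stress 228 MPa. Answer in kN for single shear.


A = pi * d^2 / 4 = pi * 18^2 / 4 = 254.469 mm^2
V = f_v * A / 1000 = 228 * 254.469 / 1000
= 58.0189 kN

58.0189 kN


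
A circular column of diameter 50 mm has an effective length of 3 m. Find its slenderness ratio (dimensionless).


Radius of gyration r = d / 4 = 50 / 4 = 12.5 mm
L_eff = 3000.0 mm
Slenderness ratio = L / r = 3000.0 / 12.5 = 240.0 (dimensionless)

240.0 (dimensionless)


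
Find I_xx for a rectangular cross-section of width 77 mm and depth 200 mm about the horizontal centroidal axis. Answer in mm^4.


I = b * h^3 / 12
= 77 * 200^3 / 12
= 77 * 8000000 / 12
= 51333333.33 mm^4

51333333.33 mm^4


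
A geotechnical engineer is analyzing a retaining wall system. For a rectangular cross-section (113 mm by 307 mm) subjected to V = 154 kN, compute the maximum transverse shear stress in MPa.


A = b * h = 113 * 307 = 34691 mm^2
V = 154 kN = 154000.0 N
tau_max = 1.5 * V / A = 1.5 * 154000.0 / 34691
= 6.6588 MPa

6.6588 MPa


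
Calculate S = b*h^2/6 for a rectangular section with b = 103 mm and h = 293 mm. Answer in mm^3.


S = b * h^2 / 6
= 103 * 293^2 / 6
= 103 * 85849 / 6
= 1473741.17 mm^3

1473741.17 mm^3


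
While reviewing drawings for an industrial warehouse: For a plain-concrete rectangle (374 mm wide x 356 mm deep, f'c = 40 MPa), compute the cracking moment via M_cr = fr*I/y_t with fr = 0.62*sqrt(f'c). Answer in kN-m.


fr = 0.62 * sqrt(40) = 0.62 * 6.3246 = 3.9212 MPa
I = 374 * 356^3 / 12 = 1406178165.33 mm^4
y_t = 178.0 mm
M_cr = fr * I / y_t = 3.9212 * 1406178165.33 / 178.0 N-mm
= 30.9772 kN-m

30.9772 kN-m


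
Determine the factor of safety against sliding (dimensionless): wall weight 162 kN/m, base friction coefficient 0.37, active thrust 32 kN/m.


Resisting force = mu * W = 0.37 * 162 = 59.94 kN/m
FOS = Resisting / Driving = 59.94 / 32
= 1.8731 (dimensionless)

1.8731 (dimensionless)


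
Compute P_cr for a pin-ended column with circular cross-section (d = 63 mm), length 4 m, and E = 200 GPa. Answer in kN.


I = pi * d^4 / 64 = 773271.66 mm^4
L = 4000.0 mm
P_cr = pi^2 * E * I / L^2
= 9.8696 * 200000.0 * 773271.66 / 4000.0^2
= 95398.57 N = 95.3986 kN

95.3986 kN


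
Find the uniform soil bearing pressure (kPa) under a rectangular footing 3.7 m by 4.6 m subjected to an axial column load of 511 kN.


A = 3.7 * 4.6 = 17.02 m^2
q = P / A = 511 / 17.02
= 30.0235 kPa

30.0235 kPa


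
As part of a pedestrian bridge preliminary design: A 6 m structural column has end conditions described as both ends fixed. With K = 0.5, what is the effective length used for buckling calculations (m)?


L_eff = K * L
= 0.5 * 6
= 3.0 m

3.0 m


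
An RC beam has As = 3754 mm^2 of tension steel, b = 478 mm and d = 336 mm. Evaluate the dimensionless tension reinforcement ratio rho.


rho = As / (b * d)
= 3754 / (478 * 336)
= 3754 / 160608
= 0.023374 (dimensionless)

0.023374 (dimensionless)


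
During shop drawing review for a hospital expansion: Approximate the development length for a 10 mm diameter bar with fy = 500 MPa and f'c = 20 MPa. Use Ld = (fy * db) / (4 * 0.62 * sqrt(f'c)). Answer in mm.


Ld = (fy * db) / (4 * 0.62 * sqrt(f'c))
= (500 * 10) / (4 * 0.62 * sqrt(20))
= 5000 / 11.0909
= 450.82 mm

450.82 mm


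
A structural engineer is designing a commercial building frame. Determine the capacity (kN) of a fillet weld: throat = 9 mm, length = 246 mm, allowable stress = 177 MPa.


Strength = throat * length * allowable stress
= 9 * 246 * 177 N
= 391878 N
= 391.88 kN

391.88 kN


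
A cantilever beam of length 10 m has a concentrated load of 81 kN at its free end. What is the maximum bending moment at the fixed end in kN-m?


For a cantilever with a point load at the free end:
M_max = P * L = 81 * 10 = 810 kN-m

810 kN-m


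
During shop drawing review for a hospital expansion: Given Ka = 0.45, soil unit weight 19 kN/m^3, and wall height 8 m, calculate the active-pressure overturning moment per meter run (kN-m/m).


Pa = 0.5 * Ka * gamma * H^2
= 0.5 * 0.45 * 19 * 8^2
= 273.6 kN/m
Arm = H / 3 = 8 / 3 = 2.6667 m
Mo = Pa * arm = Pa * H / 3 = 273.6 * 8 / 3 = 729.6 kN-m/m

729.6 kN-m/m


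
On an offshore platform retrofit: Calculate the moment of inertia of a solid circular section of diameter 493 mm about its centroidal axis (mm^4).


r = d / 2 = 493 / 2 = 246.5 mm
I = pi * r^4 / 4 = pi * 246.5^4 / 4
= 2899730094.25 mm^4

2899730094.25 mm^4


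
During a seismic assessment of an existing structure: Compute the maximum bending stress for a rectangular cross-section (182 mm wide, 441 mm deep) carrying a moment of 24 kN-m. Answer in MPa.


I = b * h^3 / 12 = 182 * 441^3 / 12 = 1300786168.5 mm^4
y = h / 2 = 441 / 2 = 220.5 mm
M = 24 kN-m = 24000000.0 N-mm
sigma = M * y / I = 24000000.0 * 220.5 / 1300786168.5
= 4.07 MPa

4.07 MPa


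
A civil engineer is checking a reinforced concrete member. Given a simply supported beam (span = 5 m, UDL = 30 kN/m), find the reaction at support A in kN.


Total load = w * L = 30 * 5 = 150 kN
By symmetry, each reaction R = total / 2 = 150 / 2 = 75.0 kN

75.0 kN


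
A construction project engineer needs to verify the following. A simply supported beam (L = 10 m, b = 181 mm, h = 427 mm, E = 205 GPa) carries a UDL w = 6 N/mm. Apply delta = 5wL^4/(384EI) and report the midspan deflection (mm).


I = 181 * 427^3 / 12 = 1174305118.58 mm^4
L = 10000.0 mm, w = 6 N/mm, E = 205000.0 MPa
delta = 5 * w * L^4 / (384 * E * I)
= 5 * 6 * 10000.0^4 / (384 * 205000.0 * 1174305118.58)
= 3.2453 mm

3.2453 mm


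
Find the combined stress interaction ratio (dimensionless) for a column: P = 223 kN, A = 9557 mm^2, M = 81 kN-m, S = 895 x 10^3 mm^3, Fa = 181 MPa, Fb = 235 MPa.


f_a = P / A = 223000.0 / 9557 = 23.3337 MPa
f_b = M / S = 81000000.0 / 895000.0 = 90.5028 MPa
Ratio = f_a / Fa + f_b / Fb
= 23.3337 / 181 + 90.5028 / 235
= 0.514 (dimensionless)

0.514 (dimensionless)


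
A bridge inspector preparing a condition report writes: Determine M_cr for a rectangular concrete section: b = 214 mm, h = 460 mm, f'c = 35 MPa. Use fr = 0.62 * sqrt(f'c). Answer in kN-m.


fr = 0.62 * sqrt(35) = 0.62 * 5.9161 = 3.668 MPa
I = 214 * 460^3 / 12 = 1735825333.33 mm^4
y_t = 230.0 mm
M_cr = fr * I / y_t = 3.668 * 1735825333.33 / 230.0 N-mm
= 27.6824 kN-m

27.6824 kN-m


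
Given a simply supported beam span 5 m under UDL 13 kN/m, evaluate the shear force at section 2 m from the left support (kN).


R_A = w * L / 2 = 13 * 5 / 2 = 32.5 kN
V(x) = R_A - w * x = 32.5 - 13 * 2
= 6.5 kN

6.5 kN


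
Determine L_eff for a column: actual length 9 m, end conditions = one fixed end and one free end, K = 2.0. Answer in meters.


L_eff = K * L
= 2.0 * 9
= 18.0 m

18.0 m


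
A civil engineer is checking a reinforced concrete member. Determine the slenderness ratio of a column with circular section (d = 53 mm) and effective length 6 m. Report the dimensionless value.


Radius of gyration r = d / 4 = 53 / 4 = 13.25 mm
L_eff = 6000.0 mm
Slenderness ratio = L / r = 6000.0 / 13.25 = 452.83 (dimensionless)

452.83 (dimensionless)


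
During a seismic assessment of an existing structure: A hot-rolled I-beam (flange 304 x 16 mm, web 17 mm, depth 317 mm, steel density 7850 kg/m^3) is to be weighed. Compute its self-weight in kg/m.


A_flanges = 2 * 304 * 16 = 9728 mm^2
A_web = (317 - 2 * 16) * 17 = 4845 mm^2
A_total = 9728 + 4845 = 14573 mm^2 = 0.014573 m^2
Weight = rho * A = 7850 * 0.014573 = 114.398 kg/m

114.398 kg/m


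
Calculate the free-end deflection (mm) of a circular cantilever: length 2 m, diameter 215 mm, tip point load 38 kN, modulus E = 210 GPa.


I = pi * d^4 / 64 = pi * 215^4 / 64 = 104887501.03 mm^4
L = 2000.0 mm, P = 38000.0 N, E = 210000.0 MPa
delta = P * L^3 / (3 * E * I)
= 38000.0 * 2000.0^3 / (3 * 210000.0 * 104887501.03)
= 4.6005 mm

4.6005 mm


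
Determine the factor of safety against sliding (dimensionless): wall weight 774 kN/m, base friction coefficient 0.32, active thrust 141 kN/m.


Resisting force = mu * W = 0.32 * 774 = 247.68 kN/m
FOS = Resisting / Driving = 247.68 / 141
= 1.7566 (dimensionless)

1.7566 (dimensionless)


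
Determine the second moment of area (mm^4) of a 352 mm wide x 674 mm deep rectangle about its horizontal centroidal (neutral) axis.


I = b * h^3 / 12
= 352 * 674^3 / 12
= 352 * 306182024 / 12
= 8981339370.67 mm^4

8981339370.67 mm^4


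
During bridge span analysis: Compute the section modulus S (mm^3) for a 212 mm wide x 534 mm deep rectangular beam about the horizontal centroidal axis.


S = b * h^2 / 6
= 212 * 534^2 / 6
= 212 * 285156 / 6
= 10075512.0 mm^3

10075512.0 mm^3


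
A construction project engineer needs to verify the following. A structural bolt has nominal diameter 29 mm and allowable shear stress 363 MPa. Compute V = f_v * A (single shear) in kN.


A = pi * d^2 / 4 = pi * 29^2 / 4 = 660.5199 mm^2
V = f_v * A / 1000 = 363 * 660.5199 / 1000
= 239.7687 kN

239.7687 kN


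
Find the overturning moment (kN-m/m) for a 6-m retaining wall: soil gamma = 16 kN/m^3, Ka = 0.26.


Pa = 0.5 * Ka * gamma * H^2
= 0.5 * 0.26 * 16 * 6^2
= 74.88 kN/m
Arm = H / 3 = 6 / 3 = 2.0 m
Mo = Pa * arm = Pa * H / 3 = 74.88 * 6 / 3 = 149.76 kN-m/m

149.76 kN-m/m


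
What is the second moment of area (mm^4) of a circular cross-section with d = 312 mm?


r = d / 2 = 312 / 2 = 156.0 mm
I = pi * r^4 / 4 = pi * 156.0^4 / 4
= 465144912.01 mm^4

465144912.01 mm^4


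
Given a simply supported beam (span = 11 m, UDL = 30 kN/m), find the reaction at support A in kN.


Total load = w * L = 30 * 11 = 330 kN
By symmetry, each reaction R = total / 2 = 330 / 2 = 165.0 kN

165.0 kN


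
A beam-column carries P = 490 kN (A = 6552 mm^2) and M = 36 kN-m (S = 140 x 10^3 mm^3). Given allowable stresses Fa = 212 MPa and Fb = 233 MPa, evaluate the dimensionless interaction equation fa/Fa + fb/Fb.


f_a = P / A = 490000.0 / 6552 = 74.7863 MPa
f_b = M / S = 36000000.0 / 140000.0 = 257.1429 MPa
Ratio = f_a / Fa + f_b / Fb
= 74.7863 / 212 + 257.1429 / 233
= 1.4564 (dimensionless)

1.4564 (dimensionless)


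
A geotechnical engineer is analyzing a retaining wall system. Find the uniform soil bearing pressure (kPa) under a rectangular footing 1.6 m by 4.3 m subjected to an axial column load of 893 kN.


A = 1.6 * 4.3 = 6.88 m^2
q = P / A = 893 / 6.88
= 129.7965 kPa

129.7965 kPa


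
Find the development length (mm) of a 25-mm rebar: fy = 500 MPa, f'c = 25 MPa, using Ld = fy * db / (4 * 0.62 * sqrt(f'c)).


Ld = (fy * db) / (4 * 0.62 * sqrt(f'c))
= (500 * 25) / (4 * 0.62 * sqrt(25))
= 12500 / 12.4
= 1008.06 mm

1008.06 mm


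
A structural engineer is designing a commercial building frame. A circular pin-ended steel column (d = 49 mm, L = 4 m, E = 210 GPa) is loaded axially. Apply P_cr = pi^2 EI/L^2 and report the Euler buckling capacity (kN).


I = pi * d^4 / 64 = 282979.01 mm^4
L = 4000.0 mm
P_cr = pi^2 * E * I / L^2
= 9.8696 * 210000.0 * 282979.01 / 4000.0^2
= 36656.69 N = 36.6567 kN

36.6567 kN


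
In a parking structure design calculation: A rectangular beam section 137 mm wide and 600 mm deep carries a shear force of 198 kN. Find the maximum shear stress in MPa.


A = b * h = 137 * 600 = 82200 mm^2
V = 198 kN = 198000.0 N
tau_max = 1.5 * V / A = 1.5 * 198000.0 / 82200
= 3.6131 MPa

3.6131 MPa


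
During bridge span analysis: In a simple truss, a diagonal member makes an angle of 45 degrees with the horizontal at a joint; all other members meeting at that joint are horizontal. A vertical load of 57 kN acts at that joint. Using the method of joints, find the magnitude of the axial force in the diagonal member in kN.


At the joint, only the diagonal has a vertical component, so vertical equilibrium gives:
F * sin(45) = 57
F = 57 / sin(45)
= 57 / 0.707107
= 80.61 kN

80.61 kN


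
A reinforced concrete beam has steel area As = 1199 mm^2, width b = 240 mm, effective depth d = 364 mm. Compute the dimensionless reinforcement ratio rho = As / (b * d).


rho = As / (b * d)
= 1199 / (240 * 364)
= 1199 / 87360
= 0.013725 (dimensionless)

0.013725 (dimensionless)


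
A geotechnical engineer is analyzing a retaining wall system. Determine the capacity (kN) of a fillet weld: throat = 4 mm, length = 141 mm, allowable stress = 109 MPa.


Strength = throat * length * allowable stress
= 4 * 141 * 109 N
= 61476 N
= 61.48 kN

61.48 kN


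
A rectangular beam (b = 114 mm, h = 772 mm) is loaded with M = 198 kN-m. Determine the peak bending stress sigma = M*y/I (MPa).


I = b * h^3 / 12 = 114 * 772^3 / 12 = 4370946656.0 mm^4
y = h / 2 = 772 / 2 = 386.0 mm
M = 198 kN-m = 198000000.0 N-mm
sigma = M * y / I = 198000000.0 * 386.0 / 4370946656.0
= 17.49 MPa

17.49 MPa


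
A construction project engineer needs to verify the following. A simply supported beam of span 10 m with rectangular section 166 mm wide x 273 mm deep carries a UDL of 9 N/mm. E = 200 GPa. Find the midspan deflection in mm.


I = 166 * 273^3 / 12 = 281458768.5 mm^4
L = 10000.0 mm, w = 9 N/mm, E = 200000.0 MPa
delta = 5 * w * L^4 / (384 * E * I)
= 5 * 9 * 10000.0^4 / (384 * 200000.0 * 281458768.5)
= 20.8179 mm

20.8179 mm


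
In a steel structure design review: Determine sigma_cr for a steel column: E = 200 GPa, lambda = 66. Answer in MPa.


sigma_cr = pi^2 * E / lambda^2
= 9.8696 * 200000.0 / 66^2
= 9.8696 * 200000.0 / 4356
= 453.1499 MPa

453.1499 MPa


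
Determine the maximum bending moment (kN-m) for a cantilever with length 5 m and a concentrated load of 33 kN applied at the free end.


For a cantilever with a point load at the free end:
M_max = P * L = 33 * 5 = 165 kN-m

165 kN-m


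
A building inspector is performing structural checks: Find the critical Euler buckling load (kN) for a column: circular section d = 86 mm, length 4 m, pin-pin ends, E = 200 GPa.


I = pi * d^4 / 64 = 2685120.03 mm^4
L = 4000.0 mm
P_cr = pi^2 * E * I / L^2
= 9.8696 * 200000.0 * 2685120.03 / 4000.0^2
= 331263.41 N = 331.2634 kN

331.2634 kN


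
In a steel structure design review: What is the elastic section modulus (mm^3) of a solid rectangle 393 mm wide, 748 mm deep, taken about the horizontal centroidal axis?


S = b * h^2 / 6
= 393 * 748^2 / 6
= 393 * 559504 / 6
= 36647512.0 mm^3

36647512.0 mm^3


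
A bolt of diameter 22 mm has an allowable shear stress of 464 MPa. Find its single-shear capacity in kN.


A = pi * d^2 / 4 = pi * 22^2 / 4 = 380.1327 mm^2
V = f_v * A / 1000 = 464 * 380.1327 / 1000
= 176.3816 kN

176.3816 kN


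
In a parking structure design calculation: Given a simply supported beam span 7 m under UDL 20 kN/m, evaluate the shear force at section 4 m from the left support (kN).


R_A = w * L / 2 = 20 * 7 / 2 = 70.0 kN
V(x) = R_A - w * x = 70.0 - 20 * 4
= -10.0 kN

-10.0 kN


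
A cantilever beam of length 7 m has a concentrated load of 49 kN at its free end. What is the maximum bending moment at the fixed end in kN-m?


For a cantilever with a point load at the free end:
M_max = P * L = 49 * 7 = 343 kN-m

343 kN-m


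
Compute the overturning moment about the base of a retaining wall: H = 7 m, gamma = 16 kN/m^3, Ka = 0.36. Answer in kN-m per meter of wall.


Pa = 0.5 * Ka * gamma * H^2
= 0.5 * 0.36 * 16 * 7^2
= 141.12 kN/m
Arm = H / 3 = 7 / 3 = 2.3333 m
Mo = Pa * arm = Pa * H / 3 = 141.12 * 7 / 3 = 329.28 kN-m/m

329.28 kN-m/m


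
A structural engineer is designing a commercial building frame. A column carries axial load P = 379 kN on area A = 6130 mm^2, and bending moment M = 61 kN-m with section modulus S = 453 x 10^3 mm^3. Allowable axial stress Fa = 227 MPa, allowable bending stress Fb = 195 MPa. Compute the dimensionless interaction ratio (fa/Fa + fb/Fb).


f_a = P / A = 379000.0 / 6130 = 61.8271 MPa
f_b = M / S = 61000000.0 / 453000.0 = 134.6578 MPa
Ratio = f_a / Fa + f_b / Fb
= 61.8271 / 227 + 134.6578 / 195
= 0.9629 (dimensionless)

0.9629 (dimensionless)


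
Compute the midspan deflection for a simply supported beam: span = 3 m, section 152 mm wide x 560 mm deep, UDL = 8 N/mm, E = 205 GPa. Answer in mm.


I = 152 * 560^3 / 12 = 2224469333.33 mm^4
L = 3000.0 mm, w = 8 N/mm, E = 205000.0 MPa
delta = 5 * w * L^4 / (384 * E * I)
= 5 * 8 * 3000.0^4 / (384 * 205000.0 * 2224469333.33)
= 0.0185 mm

0.0185 mm


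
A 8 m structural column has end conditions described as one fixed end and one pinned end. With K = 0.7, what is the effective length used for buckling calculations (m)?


L_eff = K * L
= 0.7 * 8
= 5.6 m

5.6 m


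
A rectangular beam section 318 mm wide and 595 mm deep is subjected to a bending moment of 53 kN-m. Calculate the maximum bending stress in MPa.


I = b * h^3 / 12 = 318 * 595^3 / 12 = 5582089187.5 mm^4
y = h / 2 = 595 / 2 = 297.5 mm
M = 53 kN-m = 53000000.0 N-mm
sigma = M * y / I = 53000000.0 * 297.5 / 5582089187.5
= 2.82 MPa

2.82 MPa


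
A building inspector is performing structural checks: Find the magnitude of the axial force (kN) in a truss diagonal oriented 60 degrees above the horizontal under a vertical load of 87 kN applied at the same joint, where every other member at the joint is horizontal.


At the joint, only the diagonal has a vertical component, so vertical equilibrium gives:
F * sin(60) = 87
F = 87 / sin(60)
= 87 / 0.866025
= 100.46 kN

100.46 kN


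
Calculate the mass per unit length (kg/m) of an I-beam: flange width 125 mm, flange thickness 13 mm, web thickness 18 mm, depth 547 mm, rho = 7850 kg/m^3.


A_flanges = 2 * 125 * 13 = 3250 mm^2
A_web = (547 - 2 * 13) * 18 = 9378 mm^2
A_total = 3250 + 9378 = 12628 mm^2 = 0.012628 m^2
Weight = rho * A = 7850 * 0.012628 = 99.1298 kg/m

99.1298 kg/m


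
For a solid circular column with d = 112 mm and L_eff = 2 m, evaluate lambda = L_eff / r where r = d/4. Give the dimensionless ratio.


Radius of gyration r = d / 4 = 112 / 4 = 28.0 mm
L_eff = 2000.0 mm
Slenderness ratio = L / r = 2000.0 / 28.0 = 71.43 (dimensionless)

71.43 (dimensionless)


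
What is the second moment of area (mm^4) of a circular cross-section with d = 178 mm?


r = d / 2 = 178 / 2 = 89.0 mm
I = pi * r^4 / 4 = pi * 89.0^4 / 4
= 49277640.85 mm^4

49277640.85 mm^4


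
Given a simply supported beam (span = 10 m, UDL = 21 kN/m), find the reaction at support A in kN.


Total load = w * L = 21 * 10 = 210 kN
By symmetry, each reaction R = total / 2 = 210 / 2 = 105.0 kN

105.0 kN


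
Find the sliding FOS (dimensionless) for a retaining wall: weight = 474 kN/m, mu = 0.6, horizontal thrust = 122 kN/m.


Resisting force = mu * W = 0.6 * 474 = 284.4 kN/m
FOS = Resisting / Driving = 284.4 / 122
= 2.3311 (dimensionless)

2.3311 (dimensionless)


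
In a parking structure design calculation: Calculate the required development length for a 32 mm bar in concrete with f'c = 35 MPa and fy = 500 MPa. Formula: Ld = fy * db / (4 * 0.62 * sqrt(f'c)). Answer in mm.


Ld = (fy * db) / (4 * 0.62 * sqrt(f'c))
= (500 * 32) / (4 * 0.62 * sqrt(35))
= 16000 / 14.6719
= 1090.52 mm

1090.52 mm


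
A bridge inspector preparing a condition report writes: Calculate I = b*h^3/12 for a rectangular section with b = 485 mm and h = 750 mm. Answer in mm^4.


I = b * h^3 / 12
= 485 * 750^3 / 12
= 485 * 421875000 / 12
= 17050781250.0 mm^4

17050781250.0 mm^4


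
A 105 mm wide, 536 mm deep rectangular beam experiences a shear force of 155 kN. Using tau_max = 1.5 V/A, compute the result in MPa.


A = b * h = 105 * 536 = 56280 mm^2
V = 155 kN = 155000.0 N
tau_max = 1.5 * V / A = 1.5 * 155000.0 / 56280
= 4.1311 MPa

4.1311 MPa


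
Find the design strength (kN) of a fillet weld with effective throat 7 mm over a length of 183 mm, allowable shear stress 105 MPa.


Strength = throat * length * allowable stress
= 7 * 183 * 105 N
= 134505 N
= 134.5 kN

134.5 kN
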